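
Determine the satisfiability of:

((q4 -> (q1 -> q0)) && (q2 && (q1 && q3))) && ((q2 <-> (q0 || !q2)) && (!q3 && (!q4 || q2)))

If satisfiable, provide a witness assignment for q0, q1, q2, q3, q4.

UNSATISFIABLE

Case q3 = True: the conjunct !q3 is False.
Case q3 = False: the conjunct q3 is False.
Both cases fail — unsatisfiable.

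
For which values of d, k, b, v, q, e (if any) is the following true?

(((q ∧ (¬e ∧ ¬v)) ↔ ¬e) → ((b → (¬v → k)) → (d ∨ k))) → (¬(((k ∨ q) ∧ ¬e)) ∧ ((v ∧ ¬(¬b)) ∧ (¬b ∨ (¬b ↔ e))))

d = False; k = False; b = False; v = False; q = True; e = False

  (((q ∧ (¬e ∧ ¬v)) ↔ ¬e) → ((b → (¬v → k)) → (d ∨ k))) → (¬(((k ∨ q) ∧ ¬e)) ∧ ((v ∧ ¬(¬b)) ∧ (¬b ∨ (¬b ↔ e)))) = True
    ((q ∧ (¬e ∧ ¬v)) ↔ ¬e) → ((b → (¬v → k)) → (d ∨ k)) = False
      (q ∧ (¬e ∧ ¬v)) ↔ ¬e = True
        q ∧ (¬e ∧ ¬v) = True
          ¬e ∧ ¬v = True
            ¬e = True
            ¬v = True
        ¬e = True
      (b → (¬v → k)) → (d ∨ k) = False
        b → (¬v → k) = True
          ¬v → k = False
            ¬v = True
        d ∨ k = False
    ¬(((k ∨ q) ∧ ¬e)) ∧ ((v ∧ ¬(¬b)) ∧ (¬b ∨ (¬b ↔ e))) = False
      ¬(((k ∨ q) ∧ ¬e)) = False
        (k ∨ q) ∧ ¬e = True
          k ∨ q = True
          ¬e = True
      (v ∧ ¬(¬b)) ∧ (¬b ∨ (¬b ↔ e)) = False
        v ∧ ¬(¬b) = False
          ¬(¬b) = False
            ¬b = True
        ¬b ∨ (¬b ↔ e) = True
          ¬b = True
          ¬b ↔ e = False
            ¬b = True
The formula evaluates to True.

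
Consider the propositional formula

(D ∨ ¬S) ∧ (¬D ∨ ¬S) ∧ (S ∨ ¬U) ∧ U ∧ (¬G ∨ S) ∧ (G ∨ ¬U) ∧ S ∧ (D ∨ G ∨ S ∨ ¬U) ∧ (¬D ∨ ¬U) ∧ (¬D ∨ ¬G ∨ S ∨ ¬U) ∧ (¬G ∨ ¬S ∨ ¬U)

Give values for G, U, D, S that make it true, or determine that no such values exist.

Unsatisfiable — no assignment works.

Case S = True:
  (D ∨ ¬S) forces D = True.
  Clause (¬D ∨ ¬S) is falsified — contradiction.
Case S = False:
  Clause (S) is falsified — contradiction.
Both cases fail, so the formula is unsatisfiable.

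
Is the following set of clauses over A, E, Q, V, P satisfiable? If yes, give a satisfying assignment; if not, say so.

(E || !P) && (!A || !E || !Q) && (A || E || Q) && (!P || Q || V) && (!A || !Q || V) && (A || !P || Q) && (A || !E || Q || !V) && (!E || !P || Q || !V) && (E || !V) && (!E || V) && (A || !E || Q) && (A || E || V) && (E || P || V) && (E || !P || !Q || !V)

A: False, E: True, Q: True, V: True, P: True

Set A = False.
Set E = True.
  then (!E || V) forces V = True.
  then (A || !E || Q) forces Q = True.
Set P = True.
All clauses satisfied.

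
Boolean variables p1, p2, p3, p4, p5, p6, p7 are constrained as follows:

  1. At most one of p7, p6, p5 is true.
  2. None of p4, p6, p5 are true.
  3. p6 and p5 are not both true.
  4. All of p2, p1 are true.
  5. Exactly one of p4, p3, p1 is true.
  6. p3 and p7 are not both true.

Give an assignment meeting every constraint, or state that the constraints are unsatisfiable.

p1: True, p2: True, p3: False, p4: False, p5: False, p6: False, p7: True

  (1) {p7, p6, p5}: 1 true — at most one ✓
  (2) {p4, p6, p5}: 0 true — none ✓
  (3) p6=F, p5=F — not both ✓
  (4) {p2, p1}: all 2 true ✓
  (5) {p4, p3, p1}: 1 true — exactly one ✓
  (6) p3=F, p7=T — not both ✓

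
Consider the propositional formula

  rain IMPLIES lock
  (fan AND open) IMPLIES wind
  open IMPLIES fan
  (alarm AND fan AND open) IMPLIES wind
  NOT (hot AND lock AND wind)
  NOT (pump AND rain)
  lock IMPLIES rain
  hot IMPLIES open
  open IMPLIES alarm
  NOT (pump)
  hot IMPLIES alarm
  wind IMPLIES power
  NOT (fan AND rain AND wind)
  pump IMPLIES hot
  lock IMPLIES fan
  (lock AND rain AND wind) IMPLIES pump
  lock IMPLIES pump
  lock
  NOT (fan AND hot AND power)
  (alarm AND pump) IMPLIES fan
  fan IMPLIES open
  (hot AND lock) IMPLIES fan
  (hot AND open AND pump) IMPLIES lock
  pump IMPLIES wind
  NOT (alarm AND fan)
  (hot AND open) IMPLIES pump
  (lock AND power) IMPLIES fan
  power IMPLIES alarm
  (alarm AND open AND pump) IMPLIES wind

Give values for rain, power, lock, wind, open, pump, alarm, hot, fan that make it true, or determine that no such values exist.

Case lock = True:
  (NOT pump) forces pump = False.
  Clause (NOT lock OR pump) is falsified — contradiction.
Case lock = False:
  Clause (lock) is falsified — contradiction.
Both cases fail, so the formula is unsatisfiable.

Unsatisfiable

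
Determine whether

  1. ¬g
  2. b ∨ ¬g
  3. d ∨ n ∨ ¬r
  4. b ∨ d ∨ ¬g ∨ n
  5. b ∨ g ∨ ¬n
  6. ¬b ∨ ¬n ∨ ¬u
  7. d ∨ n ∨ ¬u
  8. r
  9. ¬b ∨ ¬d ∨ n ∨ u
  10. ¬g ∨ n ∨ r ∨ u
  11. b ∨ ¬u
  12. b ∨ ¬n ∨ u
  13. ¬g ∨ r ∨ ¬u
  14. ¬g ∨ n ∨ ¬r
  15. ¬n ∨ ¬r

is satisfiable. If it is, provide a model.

Unit clause (¬g) forces g = False.
Unit clause (r) forces r = True.
In (¬n ∨ ¬r) only ¬n is left, so n = False.
In (d ∨ n ∨ ¬r) only d is left, so d = True.
Set u = False.
  then (¬b ∨ ¬d ∨ n ∨ u) forces b = False.
All clauses satisfied.

g=F, d=T, u=F, r=T, n=F, b=F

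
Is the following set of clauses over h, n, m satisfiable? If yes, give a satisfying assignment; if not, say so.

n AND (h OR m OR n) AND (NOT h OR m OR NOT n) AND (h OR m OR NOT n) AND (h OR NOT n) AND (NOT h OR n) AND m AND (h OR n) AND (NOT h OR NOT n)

Unsatisfiable — no assignment works.

Case n = True:
  (h OR NOT n) forces h = True.
  Clause (NOT h OR NOT n) is falsified — contradiction.
Case n = False:
  Clause (n) is falsified — contradiction.
Both cases fail, so the formula is unsatisfiable.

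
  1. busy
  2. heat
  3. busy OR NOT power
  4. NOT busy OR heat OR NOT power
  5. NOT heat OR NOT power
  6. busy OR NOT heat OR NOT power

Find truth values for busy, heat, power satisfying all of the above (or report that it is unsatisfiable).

Unit clause (busy) forces busy = True.
Unit clause (heat) forces heat = True.
In (NOT heat OR NOT power) only NOT power is left, so power = False.
All clauses satisfied.

busy=T, heat=T, power=F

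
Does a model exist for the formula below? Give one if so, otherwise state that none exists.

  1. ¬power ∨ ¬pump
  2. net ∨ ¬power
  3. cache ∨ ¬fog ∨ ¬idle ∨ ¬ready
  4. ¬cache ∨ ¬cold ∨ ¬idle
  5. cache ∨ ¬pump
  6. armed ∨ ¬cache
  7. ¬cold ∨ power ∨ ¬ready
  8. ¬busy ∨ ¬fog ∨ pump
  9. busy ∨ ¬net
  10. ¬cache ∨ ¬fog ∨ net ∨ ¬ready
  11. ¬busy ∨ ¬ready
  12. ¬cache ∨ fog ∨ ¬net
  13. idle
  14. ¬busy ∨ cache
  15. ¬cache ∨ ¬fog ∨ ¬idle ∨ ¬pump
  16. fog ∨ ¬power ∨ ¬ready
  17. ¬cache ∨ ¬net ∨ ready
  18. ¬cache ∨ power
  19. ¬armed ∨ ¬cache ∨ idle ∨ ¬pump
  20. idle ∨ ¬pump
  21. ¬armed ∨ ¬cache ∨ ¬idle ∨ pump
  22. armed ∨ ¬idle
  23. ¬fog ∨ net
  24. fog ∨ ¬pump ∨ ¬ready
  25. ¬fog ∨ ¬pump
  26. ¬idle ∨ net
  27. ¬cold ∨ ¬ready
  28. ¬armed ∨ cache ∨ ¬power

Unsatisfiable

Case idle = True:
  (armed ∨ ¬idle) forces armed = True.
  (¬idle ∨ net) forces net = True.
  (busy ∨ ¬net) forces busy = True.
  (¬busy ∨ ¬ready) forces ready = False.
  (¬busy ∨ cache) forces cache = True.
  Clause (¬cache ∨ ¬net ∨ ready) is falsified — contradiction.
Case idle = False:
  Clause (idle) is falsified — contradiction.
Both cases fail, so the formula is unsatisfiable.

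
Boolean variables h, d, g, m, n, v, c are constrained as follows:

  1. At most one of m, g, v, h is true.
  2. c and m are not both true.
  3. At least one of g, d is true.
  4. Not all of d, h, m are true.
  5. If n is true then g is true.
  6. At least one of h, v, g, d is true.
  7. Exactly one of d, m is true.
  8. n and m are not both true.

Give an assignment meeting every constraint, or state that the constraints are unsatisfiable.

h = False, d = True, g = True, m = False, n = True, v = False, c = False

  (1) {m, g, v, h}: 1 true — at most one ✓
  (2) c=F, m=F — not both ✓
  (3) {g, d}: 2 true — at least one ✓
  (4) {d, h, m}: 1/3 true — not all ✓
  (5) n=T ⇒ g: T ✓
  (6) {h, v, g, d}: 2 true — at least one ✓
  (7) {d, m}: 1 true — exactly one ✓
  (8) n=T, m=F — not both ✓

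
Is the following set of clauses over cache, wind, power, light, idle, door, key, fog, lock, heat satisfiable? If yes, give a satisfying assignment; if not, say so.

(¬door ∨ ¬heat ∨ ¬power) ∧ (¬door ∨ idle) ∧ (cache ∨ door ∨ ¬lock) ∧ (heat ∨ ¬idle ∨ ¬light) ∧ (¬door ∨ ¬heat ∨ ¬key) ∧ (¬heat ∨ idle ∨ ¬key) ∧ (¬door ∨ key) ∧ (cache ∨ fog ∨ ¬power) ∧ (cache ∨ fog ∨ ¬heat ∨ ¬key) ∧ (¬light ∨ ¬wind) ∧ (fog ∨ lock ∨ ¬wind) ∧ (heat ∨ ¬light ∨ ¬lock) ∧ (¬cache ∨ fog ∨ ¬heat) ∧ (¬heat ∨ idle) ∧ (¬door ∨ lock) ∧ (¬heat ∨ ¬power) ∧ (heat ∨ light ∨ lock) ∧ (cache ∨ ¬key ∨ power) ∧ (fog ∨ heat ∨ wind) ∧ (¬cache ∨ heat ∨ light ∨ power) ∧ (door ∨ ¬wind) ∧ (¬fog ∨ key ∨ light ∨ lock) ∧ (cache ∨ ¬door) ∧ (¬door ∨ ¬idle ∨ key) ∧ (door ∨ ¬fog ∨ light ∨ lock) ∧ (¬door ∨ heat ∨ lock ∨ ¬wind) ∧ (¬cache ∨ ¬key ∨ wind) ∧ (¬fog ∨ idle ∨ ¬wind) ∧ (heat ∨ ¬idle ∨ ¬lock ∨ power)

cache: True, wind: False, power: True, light: False, idle: False, door: False, key: False, fog: True, lock: True, heat: False

Set cache = True.
Set wind = False.
  then (¬cache ∨ ¬key ∨ wind) forces key = False.
  then (¬door ∨ key) forces door = False.
Set power = True.
  then (¬heat ∨ ¬power) forces heat = False.
  then (fog ∨ heat ∨ wind) forces fog = True.
Set light = False.
  then (heat ∨ light ∨ lock) forces lock = True.
Set idle = False.
All clauses satisfied.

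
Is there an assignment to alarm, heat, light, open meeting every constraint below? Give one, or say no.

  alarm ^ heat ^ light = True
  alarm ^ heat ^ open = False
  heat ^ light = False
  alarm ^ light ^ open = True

Adding constraints 2, 3, 4 mod 2: every variable appears an even number of times on the left, so the left side is 0.
But the right sides sum to 1 (mod 2). 0 ≠ 1 — the system is inconsistent.

UNSATISFIABLE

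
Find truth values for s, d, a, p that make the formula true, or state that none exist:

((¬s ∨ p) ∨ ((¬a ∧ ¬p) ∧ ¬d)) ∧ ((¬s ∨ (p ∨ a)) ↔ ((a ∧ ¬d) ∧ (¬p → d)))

s: True, d: False, a: False, p: False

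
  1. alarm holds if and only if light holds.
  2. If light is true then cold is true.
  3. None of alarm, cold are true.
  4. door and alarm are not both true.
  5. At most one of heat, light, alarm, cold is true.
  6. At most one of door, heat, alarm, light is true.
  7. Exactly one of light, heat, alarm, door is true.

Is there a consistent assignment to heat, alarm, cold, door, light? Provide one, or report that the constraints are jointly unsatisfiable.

heat = False; alarm = False; cold = False; door = True; light = False

  (1) alarm=F, light=F — same ✓
  (2) light=F ⇒ cold: vacuous ✓
  (3) {alarm, cold}: 0 true — none ✓
  (4) door=T, alarm=F — not both ✓
  (5) {heat, light, alarm, cold}: 0 true — at most one ✓
  (6) {door, heat, alarm, light}: 1 true — at most one ✓
  (7) {light, heat, alarm, door}: 1 true — exactly one ✓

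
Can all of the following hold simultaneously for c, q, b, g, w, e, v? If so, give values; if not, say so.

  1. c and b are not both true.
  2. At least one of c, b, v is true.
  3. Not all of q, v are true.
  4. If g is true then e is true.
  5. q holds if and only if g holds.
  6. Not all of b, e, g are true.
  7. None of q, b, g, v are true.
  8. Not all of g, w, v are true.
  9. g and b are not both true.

c = True, q = False, b = False, g = False, w = True, e = True, v = False

  (1) c=T, b=F — not both ✓
  (2) {c, b, v}: 1 true — at least one ✓
  (3) {q, v}: 0/2 true — not all ✓
  (4) g=F ⇒ e: vacuous ✓
  (5) q=F, g=F — same ✓
  (6) {b, e, g}: 1/3 true — not all ✓
  (7) {q, b, g, v}: 0 true — none ✓
  (8) {g, w, v}: 1/3 true — not all ✓
  (9) g=F, b=F — not both ✓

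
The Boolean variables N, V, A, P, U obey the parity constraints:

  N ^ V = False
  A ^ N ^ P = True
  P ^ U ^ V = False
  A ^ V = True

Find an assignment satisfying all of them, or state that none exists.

N = True, V = True, A = False, P = False, U = True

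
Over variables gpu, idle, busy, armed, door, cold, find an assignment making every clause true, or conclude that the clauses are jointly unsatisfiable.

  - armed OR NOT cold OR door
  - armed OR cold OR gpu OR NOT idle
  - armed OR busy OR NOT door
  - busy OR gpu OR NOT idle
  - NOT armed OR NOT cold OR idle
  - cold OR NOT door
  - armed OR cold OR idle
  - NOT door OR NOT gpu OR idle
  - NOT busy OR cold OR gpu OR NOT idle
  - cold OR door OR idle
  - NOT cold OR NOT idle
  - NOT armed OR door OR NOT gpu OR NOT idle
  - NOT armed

gpu=T, idle=T, busy=T, armed=F, door=F, cold=F

Unit clause (NOT armed) forces armed = False.
Set gpu = True.
Try idle = False:
  (armed OR cold OR idle) forces cold = True.
  (armed OR NOT cold OR door) forces door = True.
  clause (NOT door OR NOT gpu OR idle) is falsified — backtrack.
So idle = True.
  then (NOT cold OR NOT idle) forces cold = False.
  then (cold OR NOT door) forces door = False.
Set busy = True.
All clauses satisfied.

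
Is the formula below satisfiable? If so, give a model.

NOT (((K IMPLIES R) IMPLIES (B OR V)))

V = False, R = True, K = True, B = False

  NOT (((K IMPLIES R) IMPLIES (B OR V))) = True
    (K IMPLIES R) IMPLIES (B OR V) = False
      K IMPLIES R = True
      B OR V = False
The formula evaluates to True.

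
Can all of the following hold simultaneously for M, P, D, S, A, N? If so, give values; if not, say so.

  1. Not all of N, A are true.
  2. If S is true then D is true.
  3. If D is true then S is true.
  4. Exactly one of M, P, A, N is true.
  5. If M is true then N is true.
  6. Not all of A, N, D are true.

M = False, P = False, D = True, S = True, A = True, N = False

  (1) {N, A}: 1/2 true — not all ✓
  (2) S=T ⇒ D: T ✓
  (3) D=T ⇒ S: T ✓
  (4) {M, P, A, N}: 1 true — exactly one ✓
  (5) M=F ⇒ N: vacuous ✓
  (6) {A, N, D}: 2/3 true — not all ✓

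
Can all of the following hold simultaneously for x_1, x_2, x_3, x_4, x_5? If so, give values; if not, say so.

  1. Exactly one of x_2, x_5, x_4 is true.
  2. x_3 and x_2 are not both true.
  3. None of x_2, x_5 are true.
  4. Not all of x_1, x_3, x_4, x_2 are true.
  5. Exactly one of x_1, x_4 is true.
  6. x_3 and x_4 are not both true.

x_1: False, x_2: False, x_3: False, x_4: True, x_5: False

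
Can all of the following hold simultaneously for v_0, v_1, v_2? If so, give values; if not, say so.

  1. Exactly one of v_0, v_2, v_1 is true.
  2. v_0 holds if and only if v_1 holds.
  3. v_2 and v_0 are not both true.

v_0 = False, v_1 = False, v_2 = True

  (1) {v_0, v_2, v_1}: 1 true — exactly one ✓
  (2) v_0=F, v_1=F — same ✓
  (3) v_2=T, v_0=F — not both ✓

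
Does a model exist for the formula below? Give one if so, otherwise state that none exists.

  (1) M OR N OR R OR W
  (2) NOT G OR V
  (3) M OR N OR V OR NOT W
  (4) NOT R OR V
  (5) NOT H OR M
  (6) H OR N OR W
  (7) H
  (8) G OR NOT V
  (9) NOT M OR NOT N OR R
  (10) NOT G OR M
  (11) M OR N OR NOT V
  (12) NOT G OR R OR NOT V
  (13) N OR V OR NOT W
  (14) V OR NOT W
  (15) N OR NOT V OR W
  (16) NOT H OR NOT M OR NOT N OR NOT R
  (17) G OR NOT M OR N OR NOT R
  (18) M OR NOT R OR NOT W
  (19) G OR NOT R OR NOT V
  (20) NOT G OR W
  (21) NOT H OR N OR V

Unit clause (H) forces H = True.
In (NOT H OR M) only M is left, so M = True.
Try W = False:
  (NOT G OR W) forces G = False.
  (G OR NOT V) forces V = False.
  (NOT R OR V) forces R = False.
  (NOT M OR NOT N OR R) forces N = False.
  clause (NOT H OR N OR V) is falsified — backtrack.
So W = True.
  then (V OR NOT W) forces V = True.
  then (G OR NOT V) forces G = True.
  then (NOT G OR R OR NOT V) forces R = True.
  then (NOT H OR NOT M OR NOT N OR NOT R) forces N = False.
All clauses satisfied.

W = True; M = True; N = False; R = True; H = True; V = True; G = True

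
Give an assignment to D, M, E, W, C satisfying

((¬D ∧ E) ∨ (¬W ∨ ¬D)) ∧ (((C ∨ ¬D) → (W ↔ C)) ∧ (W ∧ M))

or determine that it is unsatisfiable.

D = False, M = True, E = False, W = True, C = True

  (¬D ∧ E) ∨ (¬W ∨ ¬D) = True
    ¬D ∧ E = False
      ¬D = True
    ¬W ∨ ¬D = True
      ¬W = False
      ¬D = True
  ((C ∨ ¬D) → (W ↔ C)) ∧ (W ∧ M) = True
    (C ∨ ¬D) → (W ↔ C) = True
      C ∨ ¬D = True
        ¬D = True
      W ↔ C = True
    W ∧ M = True
Both conjuncts True, so the formula holds.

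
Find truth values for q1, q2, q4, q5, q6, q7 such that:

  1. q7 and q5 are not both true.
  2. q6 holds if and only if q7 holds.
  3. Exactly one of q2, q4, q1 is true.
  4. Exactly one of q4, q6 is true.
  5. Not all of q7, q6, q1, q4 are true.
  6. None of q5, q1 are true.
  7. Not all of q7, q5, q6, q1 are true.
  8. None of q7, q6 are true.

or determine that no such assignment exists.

q1=F; q2=F; q4=T; q5=F; q6=F; q7=F

  (1) q7=F, q5=F — not both ✓
  (2) q6=F, q7=F — same ✓
  (3) {q2, q4, q1}: 1 true — exactly one ✓
  (4) {q4, q6}: 1 true — exactly one ✓
  (5) {q7, q6, q1, q4}: 1/4 true — not all ✓
  (6) {q5, q1}: 0 true — none ✓
  (7) {q7, q5, q6, q1}: 0/4 true — not all ✓
  (8) {q7, q6}: 0 true — none ✓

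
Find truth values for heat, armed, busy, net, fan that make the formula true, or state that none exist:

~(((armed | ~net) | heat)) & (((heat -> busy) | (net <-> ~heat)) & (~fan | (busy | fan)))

heat: False; armed: False; busy: True; net: True; fan: True

  ~(((armed | ~net) | heat)) = True
    (armed | ~net) | heat = False
      armed | ~net = False
        ~net = False
  ((heat -> busy) | (net <-> ~heat)) & (~fan | (busy | fan)) = True
    (heat -> busy) | (net <-> ~heat) = True
      heat -> busy = True
      net <-> ~heat = True
        ~heat = True
    ~fan | (busy | fan) = True
      ~fan = False
      busy | fan = True
Both conjuncts True, so the formula holds.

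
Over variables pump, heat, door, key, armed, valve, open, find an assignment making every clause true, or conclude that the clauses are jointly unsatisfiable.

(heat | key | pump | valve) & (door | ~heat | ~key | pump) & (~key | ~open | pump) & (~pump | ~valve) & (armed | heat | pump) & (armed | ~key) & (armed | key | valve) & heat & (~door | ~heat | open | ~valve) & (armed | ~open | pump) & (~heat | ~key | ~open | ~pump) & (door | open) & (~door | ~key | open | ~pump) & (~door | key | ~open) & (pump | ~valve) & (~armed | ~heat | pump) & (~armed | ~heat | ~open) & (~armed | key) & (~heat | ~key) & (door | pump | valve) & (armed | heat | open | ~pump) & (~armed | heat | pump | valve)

Unsatisfiable

Case heat = True:
  (~heat | ~key) forces key = False.
  (~armed | key) forces armed = False.
  (armed | key | valve) forces valve = True.
  (~pump | ~valve) forces pump = False.
  Clause (pump | ~valve) is falsified — contradiction.
Case heat = False:
  Clause (heat) is falsified — contradiction.
Both cases fail, so the formula is unsatisfiable.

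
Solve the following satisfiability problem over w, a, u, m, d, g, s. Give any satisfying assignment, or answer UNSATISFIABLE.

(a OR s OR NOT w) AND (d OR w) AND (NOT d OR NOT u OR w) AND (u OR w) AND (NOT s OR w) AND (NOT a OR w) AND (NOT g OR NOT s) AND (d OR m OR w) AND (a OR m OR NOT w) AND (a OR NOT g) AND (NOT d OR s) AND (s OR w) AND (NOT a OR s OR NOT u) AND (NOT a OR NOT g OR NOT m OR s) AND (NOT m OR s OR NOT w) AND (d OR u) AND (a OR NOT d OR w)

Try w = False:
  (d OR w) forces d = True.
  (NOT d OR NOT u OR w) forces u = False.
  clause (u OR w) is falsified — backtrack.
So w = True.
Set a = True.
Set u = True.
  then (NOT a OR s OR NOT u) forces s = True.
  then (NOT g OR NOT s) forces g = False.
Set m = False.
Set d = True.
All clauses satisfied.

w: True; a: True; u: True; m: False; d: True; g: False; s: True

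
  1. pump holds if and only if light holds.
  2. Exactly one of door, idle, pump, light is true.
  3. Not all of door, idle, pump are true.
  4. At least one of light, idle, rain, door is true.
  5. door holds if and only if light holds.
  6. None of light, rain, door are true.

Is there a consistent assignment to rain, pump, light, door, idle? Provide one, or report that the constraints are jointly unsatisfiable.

rain=F, pump=F, light=F, door=F, idle=T

  (1) pump=F, light=F — same ✓
  (2) {door, idle, pump, light}: 1 true — exactly one ✓
  (3) {door, idle, pump}: 1/3 true — not all ✓
  (4) {light, idle, rain, door}: 1 true — at least one ✓
  (5) door=F, light=F — same ✓
  (6) {light, rain, door}: 0 true — none ✓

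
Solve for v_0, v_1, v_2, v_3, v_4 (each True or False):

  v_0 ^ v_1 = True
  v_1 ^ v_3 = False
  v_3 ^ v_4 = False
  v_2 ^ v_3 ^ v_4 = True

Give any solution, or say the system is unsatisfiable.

v_0 = False, v_1 = True, v_2 = True, v_3 = True, v_4 = True

v_0 ^ v_1 = F ^ T = True ✓
v_1 ^ v_3 = T ^ T = False ✓
v_3 ^ v_4 = T ^ T = False ✓
v_2 ^ v_3 ^ v_4 = T ^ T ^ T = True ✓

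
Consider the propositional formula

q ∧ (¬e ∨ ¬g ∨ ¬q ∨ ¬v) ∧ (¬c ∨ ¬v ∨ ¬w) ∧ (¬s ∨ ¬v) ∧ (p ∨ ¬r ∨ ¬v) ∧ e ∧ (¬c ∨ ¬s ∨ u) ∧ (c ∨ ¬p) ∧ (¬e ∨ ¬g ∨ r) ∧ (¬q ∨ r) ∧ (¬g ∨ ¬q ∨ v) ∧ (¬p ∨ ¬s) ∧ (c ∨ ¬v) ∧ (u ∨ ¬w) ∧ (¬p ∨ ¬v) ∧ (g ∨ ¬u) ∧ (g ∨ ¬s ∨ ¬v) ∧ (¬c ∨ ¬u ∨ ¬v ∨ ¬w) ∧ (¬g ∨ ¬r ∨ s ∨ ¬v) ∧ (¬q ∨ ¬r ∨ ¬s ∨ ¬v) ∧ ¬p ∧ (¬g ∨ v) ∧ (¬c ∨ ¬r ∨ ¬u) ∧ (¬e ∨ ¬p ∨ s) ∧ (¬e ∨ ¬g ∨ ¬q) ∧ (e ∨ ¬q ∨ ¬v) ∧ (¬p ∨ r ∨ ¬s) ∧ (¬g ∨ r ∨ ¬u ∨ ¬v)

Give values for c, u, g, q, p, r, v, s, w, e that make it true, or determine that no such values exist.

c=F, u=F, g=F, q=T, p=F, r=T, v=F, s=F, w=F, e=T

Unit clause (q) forces q = True.
Unit clause (e) forces e = True.
In (¬q ∨ r) only r is left, so r = True.
Unit clause (¬p) forces p = False.
In (¬e ∨ ¬g ∨ ¬q) only ¬g is left, so g = False.
In (p ∨ ¬r ∨ ¬v) only ¬v is left, so v = False.
In (g ∨ ¬u) only ¬u is left, so u = False.
In (u ∨ ¬w) only ¬w is left, so w = False.
Set c = False.
Set s = False.
All clauses satisfied.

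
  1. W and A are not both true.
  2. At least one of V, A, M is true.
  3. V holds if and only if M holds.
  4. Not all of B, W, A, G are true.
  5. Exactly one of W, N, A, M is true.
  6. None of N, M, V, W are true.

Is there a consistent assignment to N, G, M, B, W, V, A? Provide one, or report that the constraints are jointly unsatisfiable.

N=F, G=F, M=F, B=T, W=F, V=F, A=T

  (1) W=F, A=T — not both ✓
  (2) {V, A, M}: 1 true — at least one ✓
  (3) V=F, M=F — same ✓
  (4) {B, W, A, G}: 2/4 true — not all ✓
  (5) {W, N, A, M}: 1 true — exactly one ✓
  (6) {N, M, V, W}: 0 true — none ✓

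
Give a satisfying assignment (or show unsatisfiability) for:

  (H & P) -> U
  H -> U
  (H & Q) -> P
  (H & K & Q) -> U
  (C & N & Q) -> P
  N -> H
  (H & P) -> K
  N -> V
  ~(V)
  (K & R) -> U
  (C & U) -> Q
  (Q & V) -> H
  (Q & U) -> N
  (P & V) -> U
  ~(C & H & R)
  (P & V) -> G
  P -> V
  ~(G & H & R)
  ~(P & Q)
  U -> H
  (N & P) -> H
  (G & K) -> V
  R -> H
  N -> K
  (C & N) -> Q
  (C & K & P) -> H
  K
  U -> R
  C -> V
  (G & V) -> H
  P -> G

Unit clause (K) forces K = True.
Unit clause (~V) forces V = False.
In (~P | V) only ~P is left, so P = False.
In (~G | ~K | V) only ~G is left, so G = False.
In (~N | V) only ~N is left, so N = False.
In (~C | V) only ~C is left, so C = False.
Set R = False.
  then (R | ~U) forces U = False.
  then (~H | U) forces H = False.
Set Q = False.
All clauses satisfied.

R: False, U: False, G: False, V: False, Q: False, P: False, K: True, H: False, N: False, C: False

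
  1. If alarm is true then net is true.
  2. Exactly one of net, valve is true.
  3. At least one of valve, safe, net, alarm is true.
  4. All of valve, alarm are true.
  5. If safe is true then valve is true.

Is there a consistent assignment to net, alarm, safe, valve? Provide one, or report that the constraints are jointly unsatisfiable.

Unsatisfiable — no assignment works.

Case alarm = True:
  (1) with alarm=T forces net = True.
  (2) with net=T forces valve = False.
  Constraint (4) is violated (valve=F) — contradiction.
Case alarm = False:
  Constraint (4) is violated (alarm=F) — contradiction.
Both cases fail — unsatisfiable.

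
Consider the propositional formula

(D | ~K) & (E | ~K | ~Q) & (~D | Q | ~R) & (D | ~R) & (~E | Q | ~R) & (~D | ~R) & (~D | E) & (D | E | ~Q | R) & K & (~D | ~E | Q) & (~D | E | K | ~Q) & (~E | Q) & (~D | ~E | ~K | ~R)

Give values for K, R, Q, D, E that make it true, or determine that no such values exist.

K=T, R=F, Q=T, D=T, E=T

Unit clause (K) forces K = True.
In (D | ~K) only D is left, so D = True.
In (~D | ~R) only ~R is left, so R = False.
In (~D | E) only E is left, so E = True.
In (~D | ~E | Q) only Q is left, so Q = True.
All clauses satisfied.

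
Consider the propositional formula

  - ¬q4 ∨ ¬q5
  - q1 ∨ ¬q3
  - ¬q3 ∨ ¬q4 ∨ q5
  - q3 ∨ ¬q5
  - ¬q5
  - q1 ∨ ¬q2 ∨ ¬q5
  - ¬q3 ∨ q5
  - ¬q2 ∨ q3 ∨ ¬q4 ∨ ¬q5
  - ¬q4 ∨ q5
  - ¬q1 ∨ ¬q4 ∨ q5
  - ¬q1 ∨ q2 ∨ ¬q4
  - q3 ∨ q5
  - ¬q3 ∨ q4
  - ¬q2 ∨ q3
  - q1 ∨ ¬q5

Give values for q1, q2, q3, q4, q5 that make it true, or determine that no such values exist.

Case q5 = True:
  Clause (¬q5) is falsified — contradiction.
Case q5 = False:
  (¬q3 ∨ q5) forces q3 = False.
  Clause (q3 ∨ q5) is falsified — contradiction.
Both cases fail, so the formula is unsatisfiable.

Unsatisfiable — no assignment works.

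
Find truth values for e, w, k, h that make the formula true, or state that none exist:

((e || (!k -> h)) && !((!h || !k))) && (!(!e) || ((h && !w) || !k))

e: False; w: False; k: True; h: True

  (e || (!k -> h)) && !((!h || !k)) = True
    e || (!k -> h) = True
      !k -> h = True
        !k = False
    !((!h || !k)) = True
      !h || !k = False
        !h = False
        !k = False
  !(!e) || ((h && !w) || !k) = True
    !(!e) = False
      !e = True
    (h && !w) || !k = True
      h && !w = True
        !w = True
      !k = False
Both conjuncts True, so the formula holds.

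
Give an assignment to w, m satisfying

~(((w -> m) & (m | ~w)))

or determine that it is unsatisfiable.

w=T; m=F

  ~(((w -> m) & (m | ~w))) = True
    (w -> m) & (m | ~w) = False
      w -> m = False
      m | ~w = False
        ~w = False
The formula evaluates to True.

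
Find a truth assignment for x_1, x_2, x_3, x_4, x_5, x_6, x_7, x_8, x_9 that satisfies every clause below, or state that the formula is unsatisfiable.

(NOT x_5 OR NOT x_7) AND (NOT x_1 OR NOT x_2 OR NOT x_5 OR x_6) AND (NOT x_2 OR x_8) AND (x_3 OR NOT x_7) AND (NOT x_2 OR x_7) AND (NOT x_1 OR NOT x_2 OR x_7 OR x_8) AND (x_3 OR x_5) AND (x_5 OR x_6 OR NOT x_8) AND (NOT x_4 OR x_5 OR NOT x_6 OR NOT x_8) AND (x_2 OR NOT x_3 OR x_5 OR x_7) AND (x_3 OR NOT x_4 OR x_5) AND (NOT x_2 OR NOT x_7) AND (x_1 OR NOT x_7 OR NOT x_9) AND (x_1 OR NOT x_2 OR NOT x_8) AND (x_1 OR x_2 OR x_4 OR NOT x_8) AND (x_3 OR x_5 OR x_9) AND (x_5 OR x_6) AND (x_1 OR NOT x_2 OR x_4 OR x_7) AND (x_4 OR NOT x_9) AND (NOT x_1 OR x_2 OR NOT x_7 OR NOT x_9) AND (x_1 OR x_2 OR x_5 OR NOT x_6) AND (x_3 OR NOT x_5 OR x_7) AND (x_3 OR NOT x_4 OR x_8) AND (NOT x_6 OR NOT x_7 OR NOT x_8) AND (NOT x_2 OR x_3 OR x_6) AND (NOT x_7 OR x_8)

Set x_1 = True.
Try x_2 = True:
  (NOT x_2 OR x_8) forces x_8 = True.
  (NOT x_2 OR x_7) forces x_7 = True.
  clause (NOT x_2 OR NOT x_7) is falsified — backtrack.
So x_2 = False.
Set x_3 = True.
Set x_4 = True.
Try x_5 = False:
  (x_2 OR NOT x_3 OR x_5 OR x_7) forces x_7 = True.
  (x_5 OR x_6) forces x_6 = True.
  (NOT x_4 OR x_5 OR NOT x_6 OR NOT x_8) forces x_8 = False.
  clause (NOT x_7 OR x_8) is falsified — backtrack.
So x_5 = True.
  then (NOT x_5 OR NOT x_7) forces x_7 = False.
Set x_6 = True.
Set x_8 = True.
Set x_9 = False.
All clauses satisfied.

x_1=T; x_2=F; x_3=T; x_4=T; x_5=T; x_6=T; x_7=F; x_8=T; x_9=F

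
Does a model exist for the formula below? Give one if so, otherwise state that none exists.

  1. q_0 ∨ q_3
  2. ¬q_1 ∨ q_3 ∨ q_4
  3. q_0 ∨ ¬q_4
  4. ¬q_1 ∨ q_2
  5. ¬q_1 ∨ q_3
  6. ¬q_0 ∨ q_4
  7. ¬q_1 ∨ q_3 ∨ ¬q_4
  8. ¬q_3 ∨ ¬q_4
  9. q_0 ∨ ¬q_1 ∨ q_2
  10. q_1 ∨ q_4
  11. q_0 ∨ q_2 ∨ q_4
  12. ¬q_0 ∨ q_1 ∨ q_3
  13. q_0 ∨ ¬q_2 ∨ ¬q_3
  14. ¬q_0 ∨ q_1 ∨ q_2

Unsatisfiable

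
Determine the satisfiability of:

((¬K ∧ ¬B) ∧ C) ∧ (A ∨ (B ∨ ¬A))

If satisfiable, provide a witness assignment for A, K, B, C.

A = True, K = False, B = False, C = True

  (¬K ∧ ¬B) ∧ C = True
    ¬K ∧ ¬B = True
      ¬K = True
      ¬B = True
  A ∨ (B ∨ ¬A) = True
    B ∨ ¬A = False
      ¬A = False
Both conjuncts True, so the formula holds.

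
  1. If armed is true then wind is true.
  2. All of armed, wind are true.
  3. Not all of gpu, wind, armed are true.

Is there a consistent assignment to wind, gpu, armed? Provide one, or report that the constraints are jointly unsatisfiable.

wind = True, gpu = False, armed = True

  (1) armed=T ⇒ wind: T ✓
  (2) {armed, wind}: all 2 true ✓
  (3) {gpu, wind, armed}: 2/3 true — not all ✓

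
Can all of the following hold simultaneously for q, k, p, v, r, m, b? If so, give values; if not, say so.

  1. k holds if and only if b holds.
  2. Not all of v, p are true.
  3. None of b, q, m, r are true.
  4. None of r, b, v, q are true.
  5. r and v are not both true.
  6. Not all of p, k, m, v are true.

q = False, k = False, p = False, v = False, r = False, m = False, b = False

  (1) k=F, b=F — same ✓
  (2) {v, p}: 0/2 true — not all ✓
  (3) {b, q, m, r}: 0 true — none ✓
  (4) {r, b, v, q}: 0 true — none ✓
  (5) r=F, v=F — not both ✓
  (6) {p, k, m, v}: 0/4 true — not all ✓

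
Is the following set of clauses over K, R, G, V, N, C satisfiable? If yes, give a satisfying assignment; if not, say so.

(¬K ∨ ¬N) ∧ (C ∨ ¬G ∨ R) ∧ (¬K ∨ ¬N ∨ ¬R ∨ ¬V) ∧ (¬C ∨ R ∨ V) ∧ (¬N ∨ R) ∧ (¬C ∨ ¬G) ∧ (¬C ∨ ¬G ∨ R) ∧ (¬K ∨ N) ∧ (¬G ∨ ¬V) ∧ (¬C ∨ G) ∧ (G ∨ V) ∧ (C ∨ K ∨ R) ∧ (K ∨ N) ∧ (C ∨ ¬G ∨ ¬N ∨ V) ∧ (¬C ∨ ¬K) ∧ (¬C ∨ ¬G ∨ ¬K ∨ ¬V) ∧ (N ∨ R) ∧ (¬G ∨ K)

K = False, R = True, G = False, V = True, N = True, C = False

Try K = True:
  (¬K ∨ ¬N) forces N = False.
  clause (¬K ∨ N) is falsified — backtrack.
So K = False.
  then (K ∨ N) forces N = True.
  then (¬G ∨ K) forces G = False.
  then (¬N ∨ R) forces R = True.
  then (¬C ∨ G) forces C = False.
  then (G ∨ V) forces V = True.
All clauses satisfied.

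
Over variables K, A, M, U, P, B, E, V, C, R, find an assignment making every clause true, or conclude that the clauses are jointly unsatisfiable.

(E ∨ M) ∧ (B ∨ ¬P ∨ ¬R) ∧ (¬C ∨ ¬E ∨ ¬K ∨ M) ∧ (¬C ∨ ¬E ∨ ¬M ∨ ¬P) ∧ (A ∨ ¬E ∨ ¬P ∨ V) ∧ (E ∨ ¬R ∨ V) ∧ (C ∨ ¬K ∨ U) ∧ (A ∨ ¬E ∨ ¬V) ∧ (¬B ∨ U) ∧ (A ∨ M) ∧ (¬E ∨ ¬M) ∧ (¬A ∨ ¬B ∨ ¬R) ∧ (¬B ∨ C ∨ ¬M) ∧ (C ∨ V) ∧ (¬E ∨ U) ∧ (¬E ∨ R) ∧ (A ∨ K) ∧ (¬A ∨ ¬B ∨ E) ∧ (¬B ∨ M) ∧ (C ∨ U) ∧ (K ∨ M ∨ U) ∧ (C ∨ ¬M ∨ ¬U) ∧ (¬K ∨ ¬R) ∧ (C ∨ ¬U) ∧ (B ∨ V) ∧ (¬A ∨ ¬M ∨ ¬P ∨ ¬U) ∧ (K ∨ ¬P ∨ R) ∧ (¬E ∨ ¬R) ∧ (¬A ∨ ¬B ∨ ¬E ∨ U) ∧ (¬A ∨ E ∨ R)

Set K = True.
  then (¬K ∨ ¬R) forces R = False.
  then (¬E ∨ R) forces E = False.
  then (¬A ∨ E ∨ R) forces A = False.
  then (E ∨ M) forces M = True.
Set U = True.
  then (C ∨ ¬M ∨ ¬U) forces C = True.
Set P = False.
Set B = True.
Set V = True.
All clauses satisfied.

K = True; A = False; M = True; U = True; P = False; B = True; E = False; V = True; C = True; R = False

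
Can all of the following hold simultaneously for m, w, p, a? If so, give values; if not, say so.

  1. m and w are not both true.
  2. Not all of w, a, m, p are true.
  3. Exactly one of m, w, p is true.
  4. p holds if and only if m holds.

m=F; w=T; p=F; a=T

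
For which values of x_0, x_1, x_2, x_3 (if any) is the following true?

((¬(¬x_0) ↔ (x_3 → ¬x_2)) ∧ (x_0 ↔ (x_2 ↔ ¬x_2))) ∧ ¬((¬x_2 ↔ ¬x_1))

x_0 = False, x_1 = False, x_2 = True, x_3 = True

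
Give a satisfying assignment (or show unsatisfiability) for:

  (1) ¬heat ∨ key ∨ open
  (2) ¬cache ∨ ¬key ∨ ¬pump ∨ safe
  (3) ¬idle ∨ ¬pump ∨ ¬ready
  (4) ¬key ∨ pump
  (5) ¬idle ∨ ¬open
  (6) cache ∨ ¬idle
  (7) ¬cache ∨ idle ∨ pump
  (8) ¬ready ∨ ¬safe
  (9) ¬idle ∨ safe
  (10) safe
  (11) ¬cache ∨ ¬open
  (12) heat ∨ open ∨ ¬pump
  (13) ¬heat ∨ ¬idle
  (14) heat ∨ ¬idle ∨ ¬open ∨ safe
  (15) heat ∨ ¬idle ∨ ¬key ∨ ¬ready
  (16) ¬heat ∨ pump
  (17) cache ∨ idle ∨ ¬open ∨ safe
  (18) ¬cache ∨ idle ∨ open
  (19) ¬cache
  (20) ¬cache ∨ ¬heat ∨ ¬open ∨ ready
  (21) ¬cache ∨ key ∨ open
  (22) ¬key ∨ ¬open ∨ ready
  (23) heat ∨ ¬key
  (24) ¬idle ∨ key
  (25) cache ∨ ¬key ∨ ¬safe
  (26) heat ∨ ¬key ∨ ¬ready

cache = False, pump = False, key = False, safe = True, open = False, idle = False, ready = False, heat = False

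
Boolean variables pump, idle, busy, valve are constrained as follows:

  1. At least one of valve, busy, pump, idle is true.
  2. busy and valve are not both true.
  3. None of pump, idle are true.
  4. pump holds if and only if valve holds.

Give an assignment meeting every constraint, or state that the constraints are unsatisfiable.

pump=F; idle=F; busy=T; valve=F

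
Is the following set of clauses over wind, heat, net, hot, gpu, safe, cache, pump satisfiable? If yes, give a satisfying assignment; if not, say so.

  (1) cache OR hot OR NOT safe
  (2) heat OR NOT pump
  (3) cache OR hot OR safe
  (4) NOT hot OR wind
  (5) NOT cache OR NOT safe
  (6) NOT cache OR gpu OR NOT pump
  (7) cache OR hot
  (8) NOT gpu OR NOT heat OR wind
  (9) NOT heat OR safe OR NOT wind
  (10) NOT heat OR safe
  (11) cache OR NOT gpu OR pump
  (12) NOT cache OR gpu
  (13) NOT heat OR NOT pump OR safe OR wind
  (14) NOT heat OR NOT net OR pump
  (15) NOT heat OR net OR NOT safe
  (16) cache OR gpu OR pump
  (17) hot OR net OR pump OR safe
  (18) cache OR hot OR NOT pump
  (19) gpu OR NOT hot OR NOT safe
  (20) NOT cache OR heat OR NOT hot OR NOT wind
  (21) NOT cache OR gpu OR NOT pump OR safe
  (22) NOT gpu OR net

wind: False; heat: False; net: True; hot: False; gpu: True; safe: False; cache: True; pump: False

Set wind = False.
  then (NOT hot OR wind) forces hot = False.
  then (cache OR hot) forces cache = True.
  then (NOT cache OR gpu) forces gpu = True.
  then (NOT gpu OR net) forces net = True.
  then (NOT cache OR NOT safe) forces safe = False.
  then (NOT gpu OR NOT heat OR wind) forces heat = False.
  then (heat OR NOT pump) forces pump = False.
All clauses satisfied.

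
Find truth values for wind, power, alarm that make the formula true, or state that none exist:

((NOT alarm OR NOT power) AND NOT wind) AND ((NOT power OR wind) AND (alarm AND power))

Unsatisfiable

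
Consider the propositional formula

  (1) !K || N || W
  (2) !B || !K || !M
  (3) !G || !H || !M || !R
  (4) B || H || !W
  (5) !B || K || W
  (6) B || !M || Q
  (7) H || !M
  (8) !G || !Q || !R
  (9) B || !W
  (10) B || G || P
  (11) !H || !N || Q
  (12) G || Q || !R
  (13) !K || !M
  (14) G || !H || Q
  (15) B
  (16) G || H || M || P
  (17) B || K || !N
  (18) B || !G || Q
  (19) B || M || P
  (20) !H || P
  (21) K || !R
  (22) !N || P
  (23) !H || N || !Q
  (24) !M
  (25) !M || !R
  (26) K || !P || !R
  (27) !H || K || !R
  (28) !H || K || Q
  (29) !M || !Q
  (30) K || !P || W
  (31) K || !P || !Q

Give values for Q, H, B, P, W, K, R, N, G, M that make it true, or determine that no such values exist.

Q = True, H = True, B = True, P = True, W = False, K = True, R = False, N = True, G = False, M = False

Unit clause (B) forces B = True.
Unit clause (!M) forces M = False.
Set Q = True.
Set H = True.
  then (!H || P) forces P = True.
  then (!H || N || !Q) forces N = True.
  then (K || !P || !Q) forces K = True.
Set W = False.
Set R = False.
Set G = False.
All clauses satisfied.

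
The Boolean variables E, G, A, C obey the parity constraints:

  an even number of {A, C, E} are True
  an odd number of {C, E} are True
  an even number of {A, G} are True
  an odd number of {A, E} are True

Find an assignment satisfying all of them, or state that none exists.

E: False, G: True, A: True, C: True

{A, C, E}: 2 true → even ✓
{C, E}: 1 true → odd ✓
{A, G}: 2 true → even ✓
{A, E}: 1 true → odd ✓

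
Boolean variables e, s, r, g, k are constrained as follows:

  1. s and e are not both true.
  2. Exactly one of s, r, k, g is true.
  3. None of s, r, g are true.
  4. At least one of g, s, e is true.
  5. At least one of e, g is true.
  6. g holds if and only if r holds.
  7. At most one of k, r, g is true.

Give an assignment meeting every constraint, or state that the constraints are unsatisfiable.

e = True, s = False, r = False, g = False, k = True

  (1) s=F, e=T — not both ✓
  (2) {s, r, k, g}: 1 true — exactly one ✓
  (3) {s, r, g}: 0 true — none ✓
  (4) {g, s, e}: 1 true — at least one ✓
  (5) {e, g}: 1 true — at least one ✓
  (6) g=F, r=F — same ✓
  (7) {k, r, g}: 1 true — at most one ✓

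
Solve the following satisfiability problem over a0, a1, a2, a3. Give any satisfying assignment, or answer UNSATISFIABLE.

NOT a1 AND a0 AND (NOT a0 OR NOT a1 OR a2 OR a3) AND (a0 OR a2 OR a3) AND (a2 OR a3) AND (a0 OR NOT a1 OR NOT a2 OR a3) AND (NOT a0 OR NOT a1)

Unit clause (NOT a1) forces a1 = False.
Unit clause (a0) forces a0 = True.
Set a2 = False.
  then (a2 OR a3) forces a3 = True.
Check each clause:
  (NOT a1): NOT a1 holds.
  (a0): a0 holds.
  (NOT a0 OR NOT a1 OR a2 OR a3): NOT a1 holds.
  (a0 OR a2 OR a3): a0 holds.
  (a2 OR a3): a3 holds.
  (a0 OR NOT a1 OR NOT a2 OR a3): a0 holds.
  (NOT a0 OR NOT a1): NOT a1 holds.
All clauses satisfied.

a0=T; a1=F; a2=F; a3=T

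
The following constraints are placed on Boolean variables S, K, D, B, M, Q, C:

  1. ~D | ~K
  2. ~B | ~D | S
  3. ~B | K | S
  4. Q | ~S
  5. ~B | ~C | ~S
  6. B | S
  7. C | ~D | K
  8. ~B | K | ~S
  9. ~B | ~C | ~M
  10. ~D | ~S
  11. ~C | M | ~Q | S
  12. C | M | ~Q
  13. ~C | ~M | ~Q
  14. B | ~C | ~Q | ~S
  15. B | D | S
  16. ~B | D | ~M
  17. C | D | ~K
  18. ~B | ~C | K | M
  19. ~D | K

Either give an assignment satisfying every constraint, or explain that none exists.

Set S = False.
  then (B | S) forces B = True.
  then (~B | ~D | S) forces D = False.
  then (~B | K | S) forces K = True.
  then (~B | D | ~M) forces M = False.
  then (C | D | ~K) forces C = True.
  then (~C | M | ~Q | S) forces Q = False.
All clauses satisfied.

S=F, K=T, D=F, B=T, M=F, Q=F, C=T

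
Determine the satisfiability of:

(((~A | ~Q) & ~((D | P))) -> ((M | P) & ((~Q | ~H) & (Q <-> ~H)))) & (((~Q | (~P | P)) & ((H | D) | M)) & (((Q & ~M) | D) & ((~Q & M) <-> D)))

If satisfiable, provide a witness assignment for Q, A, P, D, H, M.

Q = False; A = False; P = True; D = True; H = True; M = True

  ((~A | ~Q) & ~((D | P))) -> ((M | P) & ((~Q | ~H) & (Q <-> ~H))) = True
    (~A | ~Q) & ~((D | P)) = False
      ~A | ~Q = True
        ~A = True
        ~Q = True
      ~((D | P)) = False
        D | P = True
    (M | P) & ((~Q | ~H) & (Q <-> ~H)) = True
      M | P = True
      (~Q | ~H) & (Q <-> ~H) = True
        ~Q | ~H = True
          ~Q = True
          ~H = False
        Q <-> ~H = True
          ~H = False
  ((~Q | (~P | P)) & ((H | D) | M)) & (((Q & ~M) | D) & ((~Q & M) <-> D)) = True
    (~Q | (~P | P)) & ((H | D) | M) = True
      ~Q | (~P | P) = True
        ~Q = True
        ~P | P = True
          ~P = False
      (H | D) | M = True
        H | D = True
    ((Q & ~M) | D) & ((~Q & M) <-> D) = True
      (Q & ~M) | D = True
        Q & ~M = False
          ~M = False
      (~Q & M) <-> D = True
        ~Q & M = True
          ~Q = True
Both conjuncts True, so the formula holds.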